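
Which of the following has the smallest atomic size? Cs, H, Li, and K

H is in period 1, group 1; Li is in period 2, group 1; K is in period 4, group 1; Cs is in period 6, group 1.
Atomic radius shrinks across a period as nuclear charge pulls the same shell inward, and grows down a group as new shells are added.
All are in group 1, so atomic radius increases down the group.
The smallest atomic size among these belongs to H.

H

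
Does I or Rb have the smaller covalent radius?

Radius decreases left→right (rising Z_eff, same n) and increases top→bottom (higher n).
All lie in period 5, so atomic radius increases right to left.
So I has the smaller covalent radius (I < Rb).

I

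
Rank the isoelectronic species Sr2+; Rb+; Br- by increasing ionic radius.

Sr2+ < Rb+ < Br-

All of these have 36 electrons, so size is governed by nuclear charge alone: the more protons, the stronger the pull on the same electron cloud, and the smaller the ion.
Nuclear charges: Sr2+ (Z=38), Rb+ (Z=37), Br- (Z=35).
Smallest to largest: Sr2+ < Rb+ < Br-.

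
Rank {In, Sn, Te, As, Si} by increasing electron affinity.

In < As < Sn < Si < Te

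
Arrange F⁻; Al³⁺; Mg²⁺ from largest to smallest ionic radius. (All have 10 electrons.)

All of these have 10 electrons, so size is governed by nuclear charge alone: the more protons, the stronger the pull on the same electron cloud, and the smaller the ion.
Nuclear charges: Al³⁺ (Z=13), Mg²⁺ (Z=12), F⁻ (Z=9).
Largest to smallest: F⁻ > Mg²⁺ > Al³⁺.

F⁻ > Mg²⁺ > Al³⁺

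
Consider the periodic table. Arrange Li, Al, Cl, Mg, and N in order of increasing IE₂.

Mg < Al < Cl < N < Li

The second ionization energy removes an electron from the +1 ion. For each element: Li⁺ is the bare [He] core; Al⁺ still has 2 valence electrons; Cl⁺ still has 6 valence electrons; Mg⁺ still has 1 valence electron; N⁺ still has 4 valence electrons.
Core electrons are held far more tightly than valence electrons, so Li tops the IE_2 order.
Valence configurations: Al⁺ [Ne]3s², Cl⁺ [Ne]3s²3p⁴, Mg⁺ [Ne]3s¹, N⁺ [He]2s²2p².
Approximate IE_2 values (kJ/mol): Li 7298, Al 1817, Cl 2298, Mg 1451, N 2856.
Hence IE_2: Mg < Al < Cl < N < Li.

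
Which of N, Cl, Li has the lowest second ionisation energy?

After 1 electron has been removed, what remains? N⁺ still has 4 valence electrons; Cl⁺ still has 6 valence electrons; Li⁺ is the bare [He] core.
Breaking into a closed-shell core is much more expensive than removing a leftover valence electron — Li has the largest IE_2 here.
Valence configurations: N⁺ [He]2s²2p², Cl⁺ [Ne]3s²3p⁴.
The numbers (kJ/mol): N 2856, Cl 2298, Li 7298.
So the second ionization energies run Cl < N < Li.

Cl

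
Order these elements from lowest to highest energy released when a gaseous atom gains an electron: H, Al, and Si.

Al < H < Si

H is in period 1, group 1; Al is in period 3, group 13; Si is in period 3, group 14.
Atoms with high Z_eff and room in the valence shell (especially the halogens) have the most exothermic electron affinities.
Neither a single period nor a single group — weigh both effects.
H > Al: period and group pull opposite ways; the down-group shift dominates (73 vs 42 kJ/mol).
Si > H: the two effects oppose for this pair; the across-period effect wins (134 vs 73 kJ/mol).
For reference (kJ/mol): H 73, Al 42, Si 134.
So from lowest to highest: Al < H < Si.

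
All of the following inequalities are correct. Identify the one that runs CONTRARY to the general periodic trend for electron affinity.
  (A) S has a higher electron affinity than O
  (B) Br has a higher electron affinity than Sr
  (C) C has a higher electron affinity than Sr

The general trend: electron affinity increases across a period and decreases down a group.
(A) S (period 3, group 16) vs O (period 2, group 16): the stated order contradicts the simple trend.
(B) Br (period 4, group 17) vs Sr (period 5, group 2): the stated order agrees with the simple trend.
(C) C (period 2, group 14) vs Sr (period 5, group 2): the stated order agrees with the simple trend.
The exception is (A): the compact 2p subshell of O repels the added electron more than S's larger 3p does.

(A)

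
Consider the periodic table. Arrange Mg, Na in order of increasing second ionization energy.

The second ionization energy removes an electron from the +1 ion. For each element: Mg⁺ still has 1 valence electron; Na⁺ is the bare [Ne] core.
Breaking into a closed-shell core is much more expensive than removing a leftover valence electron — Na has the largest IE_2 here.
The numbers (kJ/mol): Mg 1451, Na 4562.
Hence IE_2: Mg < Na.

Mg, Na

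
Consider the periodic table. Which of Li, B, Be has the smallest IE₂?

Be

After 1 electron has been removed, what remains? Li⁺ is the bare [He] core; B⁺ still has 2 valence electrons; Be⁺ still has 1 valence electron.
Core electrons are held far more tightly than valence electrons, so Li tops the IE_2 order.
Valence configurations: B⁺ [He]2s², Be⁺ [He]2s¹.
Approximate IE_2 values (kJ/mol): Li 7298, B 2427, Be 1757.
So the second ionization energies run Be < B < Li.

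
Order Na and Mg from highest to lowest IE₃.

Mg > Na

IE_3 is the cost of taking one more electron from the +2 cation: Na²⁺ is already 1 electron into the core; Mg²⁺ is the bare [Ne] core.
All of these are removing an electron from a noble-gas core or deeper; the smaller core (lower principal quantum number) is held far more tightly, and within a period the higher nuclear charge binds the same core more tightly.
Approximate IE_3 values (kJ/mol): Na 6910, Mg 7733.
Overall IE_3 order: Na < Mg.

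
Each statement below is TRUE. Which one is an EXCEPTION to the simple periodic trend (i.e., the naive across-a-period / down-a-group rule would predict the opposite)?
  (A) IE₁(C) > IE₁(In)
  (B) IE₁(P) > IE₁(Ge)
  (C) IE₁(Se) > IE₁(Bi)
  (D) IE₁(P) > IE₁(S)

The general trend: first ionisation energy increases across a period and decreases down a group.
(A) C (period 2, group 14) vs In (period 5, group 13): the stated order agrees with the simple trend.
(B) P (period 3, group 15) vs Ge (period 4, group 14): the stated order agrees with the simple trend.
(C) Se (period 4, group 16) vs Bi (period 6, group 15): the stated order agrees with the simple trend.
(D) P (period 3, group 15) vs S (period 3, group 16): the stated order contradicts the simple trend.
The exception is (D): S (3p⁴) ionizes more easily than half-filled P (3p³) because the paired 3p electron in S is pushed out by e⁻–e⁻ repulsion.

(D)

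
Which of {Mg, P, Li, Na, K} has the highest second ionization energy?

Li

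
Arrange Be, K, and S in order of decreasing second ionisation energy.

IE_2 is the cost of taking one more electron from the +1 cation: Be⁺ still has 1 valence electron; K⁺ is the bare [Ar] core; S⁺ still has 5 valence electrons.
Breaking into a closed-shell core is much more expensive than removing a leftover valence electron — K has the largest IE_2 here.
Valence configurations: Be⁺ [He]2s¹, S⁺ [Ne]3s²3p³.
The numbers (kJ/mol): Be 1757, K 3052, S 2252.
Hence IE_2: Be < S < K.

K > S > Be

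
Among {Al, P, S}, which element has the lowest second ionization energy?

The second ionization energy removes an electron from the +1 ion. For each element: Al⁺ still has 2 valence electrons; P⁺ still has 4 valence electrons; S⁺ still has 5 valence electrons.
All are still removing valence electrons, so compare the +1 ions as you would atoms: IE_2 generally rises across a period (higher Z_eff) and falls down a group (larger shell), subject to the usual subshell exceptions.
Valence configurations: Al⁺ [Ne]3s², P⁺ [Ne]3s²3p², S⁺ [Ne]3s²3p³.
Approximate IE_2 values (kJ/mol): Al 1817, P 1907, S 2252.
Putting it together, IE_2: Al < P < S.

Al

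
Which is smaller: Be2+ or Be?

Forming Be2+ removes 2 electrons from Be. Fewer electrons for the same nuclear charge means less shielding and a higher Z_eff on the remaining electrons, and for main-group metals the entire outer shell is lost.
A cation is smaller than its parent atom: Be2+ < Be.

Be2+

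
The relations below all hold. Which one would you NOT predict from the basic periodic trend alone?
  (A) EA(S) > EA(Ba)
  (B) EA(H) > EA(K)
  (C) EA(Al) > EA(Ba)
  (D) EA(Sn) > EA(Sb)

The general trend: electron affinity increases across a period and decreases down a group.
(A) S (period 3, group 16) vs Ba (period 6, group 2): the stated order agrees with the simple trend.
(B) H (period 1, group 1) vs K (period 4, group 1): the stated order agrees with the simple trend.
(C) Al (period 3, group 13) vs Ba (period 6, group 2): the stated order agrees with the simple trend.
(D) Sn (period 5, group 14) vs Sb (period 5, group 15): the stated order contradicts the simple trend.
The exception is (D): adding an electron to Sb's half-filled 5p³ is unfavourable, so Sn has the more exothermic EA.

(D)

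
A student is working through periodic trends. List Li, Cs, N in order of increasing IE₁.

Cs < Li < N

Removing the outermost electron gets harder across a period and easier down a group.
Neither a single period nor a single group — weigh both effects.
Li > Cs: they share group 1; the group trend gives Li the larger value.
N > Li: N lies to the right of Li in period 2, so the across-period effect alone puts N higher.
Approximate values (kJ/mol): Li 520, N 1402, Cs 376.
So from lowest to highest: Cs < Li < N.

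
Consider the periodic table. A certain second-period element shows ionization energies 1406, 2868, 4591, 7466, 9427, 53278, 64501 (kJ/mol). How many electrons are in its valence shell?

Look for the largest jump between consecutive ionization energies: IE6/IE5 ≈ 5.7, far larger than any earlier ratio.
That jump marks the point where a core electron is being removed. So the atom has 5 valence electrons.

5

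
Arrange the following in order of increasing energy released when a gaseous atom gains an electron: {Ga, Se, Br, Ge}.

Ga is in period 4, group 13; Ge is in period 4, group 14; Se is in period 4, group 16; Br is in period 4, group 17.
Atoms with high Z_eff and room in the valence shell (especially the halogens) have the most exothermic electron affinities.
All lie in period 4, so electron affinity increases left to right.
So from lowest to highest: Ga < Ge < Se < Br.

Ga, Ge, Se, Br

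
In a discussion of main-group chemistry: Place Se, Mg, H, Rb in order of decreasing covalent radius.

Across a period the added protons contract the valence shell; down a group each new principal shell makes the atom larger.
These span different periods and groups, so the two trends combine.
Se > H: the two effects oppose for this pair; the down-group effect wins (116 vs 32 pm).
Mg > Se: the two effects oppose for this pair; the across-period effect wins (139 vs 116 pm).
Rb > Mg: relative to Mg, both the across-period and down-group shifts push Rb's atomic radius up.
For reference (pm): H 32, Mg 139, Se 116, Rb 210.
So from largest to smallest: Rb > Mg > Se > H.

Rb, Mg, Se, H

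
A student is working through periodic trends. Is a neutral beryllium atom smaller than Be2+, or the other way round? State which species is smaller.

Be2+

Forming Be2+ removes 2 electrons from Be. Fewer electrons for the same nuclear charge means less shielding and a higher Z_eff on the remaining electrons, and for main-group metals the entire outer shell is lost.
A cation is smaller than its parent atom: Be2+ < Be.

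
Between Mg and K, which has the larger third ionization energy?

Mg

The third ionization energy removes an electron from the +2 ion. For each element: Mg²⁺ is the bare [Ne] core; K²⁺ is already 1 electron into the core.
All of these are removing an electron from a noble-gas core or deeper; the smaller core (lower principal quantum number) is held far more tightly, and within a period the higher nuclear charge binds the same core more tightly.
Approximate IE_3 values (kJ/mol): Mg 7733, K 4420.
Hence IE_3: K < Mg.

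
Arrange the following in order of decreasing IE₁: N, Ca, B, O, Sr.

IE₁ increases left→right with effective nuclear charge and decreases top→bottom as the valence shell moves farther out.
Here both period and group differ, so the two effects have to be weighed against each other.
Ca > Sr: Ca sits above Sr in group 2, so the down-group effect alone puts Ca higher.
B > Ca: relative to Ca, both the across-period and down-group shifts push B's first ionization energy up.
O > B: O lies to the right of B in period 2, so the across-period effect alone puts O higher.
N > O: this pair runs against the simple trend — see the exception note.
Note the exception: N has a higher first ionization energy than O, contrary to the simple trend — pairing an electron in O's 2p⁴ costs repulsion energy, so O ionizes more easily than half-filled N (2p³).
Tabulated first ionization energy (kJ/mol): B 801, N 1402, O 1314, Ca 590, Sr 550.
So from highest to lowest: N > O > B > Ca > Sr.

N > O > B > Ca > Sr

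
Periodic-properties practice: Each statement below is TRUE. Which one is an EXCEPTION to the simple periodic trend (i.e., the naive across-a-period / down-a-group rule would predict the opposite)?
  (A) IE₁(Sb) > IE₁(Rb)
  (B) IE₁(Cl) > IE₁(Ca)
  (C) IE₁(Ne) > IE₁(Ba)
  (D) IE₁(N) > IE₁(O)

The general trend: first ionization energy increases across a period and decreases down a group.
(A) Sb (period 5, group 15) vs Rb (period 5, group 1): the stated order agrees with the simple trend.
(B) Cl (period 3, group 17) vs Ca (period 4, group 2): the stated order agrees with the simple trend.
(C) Ne (period 2, group 18) vs Ba (period 6, group 2): the stated order agrees with the simple trend.
(D) N (period 2, group 15) vs O (period 2, group 16): the stated order contradicts the simple trend.
The exception is (D): pairing an electron in O's 2p⁴ costs repulsion energy, so O ionizes more easily than half-filled N (2p³).

(D)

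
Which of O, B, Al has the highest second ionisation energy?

O

Consider each +1 ion: O⁺ still has 5 valence electrons; B⁺ still has 2 valence electrons; Al⁺ still has 2 valence electrons.
All are still removing valence electrons, so compare the +1 ions as you would atoms: IE_2 generally rises across a period (higher Z_eff) and falls down a group (larger shell), subject to the usual subshell exceptions.
Valence configurations: O⁺ [He]2s²2p³, B⁺ [He]2s², Al⁺ [Ne]3s².
The numbers (kJ/mol): O 3388, B 2427, Al 1817.
Hence IE_2: Al < B < O.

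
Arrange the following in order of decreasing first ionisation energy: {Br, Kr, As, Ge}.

Kr, Br, As, Ge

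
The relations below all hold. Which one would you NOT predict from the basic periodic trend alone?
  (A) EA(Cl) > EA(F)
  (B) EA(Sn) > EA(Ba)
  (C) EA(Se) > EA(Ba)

(A)

The general trend: electron affinity increases across a period and decreases down a group.
(A) Cl (period 3, group 17) vs F (period 2, group 17): the stated order contradicts the simple trend.
(B) Sn (period 5, group 14) vs Ba (period 6, group 2): the stated order agrees with the simple trend.
(C) Se (period 4, group 16) vs Ba (period 6, group 2): the stated order agrees with the simple trend.
The exception is (A): F's small 2p subshell makes the incoming electron feel strong e⁻–e⁻ repulsion, so Cl actually releases more energy on gaining an electron.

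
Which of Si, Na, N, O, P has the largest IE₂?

After 1 electron has been removed, what remains? Si⁺ still has 3 valence electrons; Na⁺ is the bare [Ne] core; N⁺ still has 4 valence electrons; O⁺ still has 5 valence electrons; P⁺ still has 4 valence electrons.
Core electrons are held far more tightly than valence electrons, so Na tops the IE_2 order.
Valence configurations: Si⁺ [Ne]3s²3p¹, N⁺ [He]2s²2p², O⁺ [He]2s²2p³, P⁺ [Ne]3s²3p².
The numbers (kJ/mol): Si 1577, Na 4562, N 2856, O 3388, P 1907.
Putting it together, IE_2: Si < P < N < O < Na.

Na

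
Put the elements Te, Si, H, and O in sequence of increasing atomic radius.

H < O < Si < Te

H is in period 1, group 1; O is in period 2, group 16; Si is in period 3, group 14; Te is in period 5, group 16.
Moving right in a period, electrons are added to the same shell under a stronger nuclear pull, so atoms get smaller; moving down, a new shell is opened and atoms get larger.
Here both period and group differ, so the two effects have to be weighed against each other.
O > H: period and group pull opposite ways; the down-group shift dominates (63 vs 32 pm).
Si > O: both effects reinforce here, so Si is clearly the larger of the two.
Te > Si: period and group pull opposite ways; the down-group shift dominates (136 vs 116 pm).
For reference (pm): H 32, O 63, Si 116, Te 136.
So from smallest to largest: H < O < Si < Te.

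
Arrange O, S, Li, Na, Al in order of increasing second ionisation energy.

Al < S < O < Na < Li

Consider each +1 ion: O⁺ still has 5 valence electrons; S⁺ still has 5 valence electrons; Li⁺ is the bare [He] core; Na⁺ is the bare [Ne] core; Al⁺ still has 2 valence electrons.
Pulling an electron out of a noble-gas core costs far more than removing a remaining valence electron, so Na and Li sit at the high end of IE_2.
Valence configurations: O⁺ [He]2s²2p³, S⁺ [Ne]3s²3p³, Al⁺ [Ne]3s².
The numbers (kJ/mol): O 3388, S 2252, Li 7298, Na 4562, Al 1817.
So the second ionization energies run Al < S < O < Na < Li.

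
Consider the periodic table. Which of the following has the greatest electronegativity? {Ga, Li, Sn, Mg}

Li is in period 2, group 1; Mg is in period 3, group 2; Ga is in period 4, group 13; Sn is in period 5, group 14.
Smaller atoms with higher effective nuclear charge are more electronegative.
These sit on a diagonal, where the across-period and down-group effects partly cancel.
Mg > Li: the two effects oppose for this pair; the across-period effect wins (1.31 vs 0.98).
Ga > Mg: period and group pull opposite ways; the across-period shift dominates (1.81 vs 1.31).
Sn > Ga: the two effects oppose for this pair; the across-period effect wins (1.96 vs 1.81).
For reference (Pauling): Li 0.98, Mg 1.31, Ga 1.81, Sn 1.96.
The greatest electronegativity among these belongs to Sn.

Sn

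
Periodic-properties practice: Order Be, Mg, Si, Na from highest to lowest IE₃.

After 2 electrons have been removed, what remains? Be²⁺ is the bare [He] core; Mg²⁺ is the bare [Ne] core; Si²⁺ still has 2 valence electrons; Na²⁺ is already 1 electron into the core.
Pulling an electron out of a noble-gas core costs far more than removing a remaining valence electron, so Na, Mg and Be sit at the high end of IE_3.
The numbers (kJ/mol): Be 14849, Mg 7733, Si 3232, Na 6910.
Putting it together, IE_3: Si < Na < Mg < Be.

Be > Mg > Na > Si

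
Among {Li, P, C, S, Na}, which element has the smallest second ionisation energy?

IE_2 is the cost of taking one more electron from the +1 cation: Li⁺ is the bare [He] core; P⁺ still has 4 valence electrons; C⁺ still has 3 valence electrons; S⁺ still has 5 valence electrons; Na⁺ is the bare [Ne] core.
Breaking into a closed-shell core is much more expensive than removing a leftover valence electron — Na and Li have the largest IE_2 here.
Valence configurations: P⁺ [Ne]3s²3p², C⁺ [He]2s²2p¹, S⁺ [Ne]3s²3p³.
Approximate IE_2 values (kJ/mol): Li 7298, P 1907, C 2353, S 2252, Na 4562.
Overall IE_2 order: P < S < C < Na < Li.

P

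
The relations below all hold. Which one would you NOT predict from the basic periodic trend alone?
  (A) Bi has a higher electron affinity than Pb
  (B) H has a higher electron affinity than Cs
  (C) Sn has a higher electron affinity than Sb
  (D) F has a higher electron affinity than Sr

The general trend: electron affinity increases across a period and decreases down a group.
(A) Bi (period 6, group 15) vs Pb (period 6, group 14): the stated order agrees with the simple trend.
(B) H (period 1, group 1) vs Cs (period 6, group 1): the stated order agrees with the simple trend.
(C) Sn (period 5, group 14) vs Sb (period 5, group 15): the stated order contradicts the simple trend.
(D) F (period 2, group 17) vs Sr (period 5, group 2): the stated order agrees with the simple trend.
The exception is (C): adding an electron to Sb's half-filled 5p³ is unfavourable, so Sn has the more exothermic EA.

(C)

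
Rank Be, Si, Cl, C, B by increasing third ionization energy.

Consider each +2 ion: Be²⁺ is the bare [He] core; Si²⁺ still has 2 valence electrons; Cl²⁺ still has 5 valence electrons; C²⁺ still has 2 valence electrons; B²⁺ still has 1 valence electron.
Core electrons are held far more tightly than valence electrons, so Be tops the IE_3 order.
Valence configurations: Si²⁺ [Ne]3s², Cl²⁺ [Ne]3s²3p³, C²⁺ [He]2s², B²⁺ [He]2s¹.
Approximate IE_3 values (kJ/mol): Be 14849, Si 3232, Cl 3822, C 4620, B 3660.
Overall IE_3 order: Si < B < Cl < C < Be.

Si < B < Cl < C < Be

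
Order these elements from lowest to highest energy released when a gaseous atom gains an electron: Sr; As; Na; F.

F is in period 2, group 17; Na is in period 3, group 1; As is in period 4, group 15; Sr is in period 5, group 2.
EA tends to increase across a period and decrease down a group, though the pattern is less regular than for IE or radius.
Neither a single period nor a single group — weigh both effects.
Na > Sr: the two effects oppose for this pair; the down-group effect wins (53 vs 5 kJ/mol).
As > Na: period and group pull opposite ways; the across-period shift dominates (78 vs 53 kJ/mol).
F > As: both effects reinforce here, so F is clearly the higher of the two.
For reference (kJ/mol): F 328, Na 53, As 78, Sr 5.
So from lowest to highest: Sr < Na < As < F.

Sr < Na < As < F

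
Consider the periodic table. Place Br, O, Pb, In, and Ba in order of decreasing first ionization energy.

O is in period 2, group 16; Br is in period 4, group 17; In is in period 5, group 13; Ba is in period 6, group 2; Pb is in period 6, group 14.
First ionization energy rises across a period (greater Z_eff holds electrons more tightly) and falls down a group (valence electrons are farther from the nucleus).
Neither a single period nor a single group — weigh both effects.
In > Ba: relative to Ba, both the across-period and down-group shifts push In's first ionization energy up.
Pb > In: period and group pull opposite ways; the across-period shift dominates (716 vs 558 kJ/mol).
Br > Pb: both effects reinforce here, so Br is clearly the higher of the two.
O > Br: period and group pull opposite ways; the down-group shift dominates (1314 vs 1140 kJ/mol).
Tabulated first ionization energy (kJ/mol): O 1314, Br 1140, In 558, Ba 503, Pb 716.
So from highest to lowest: O > Br > Pb > In > Ba.

O > Br > Pb > In > Ba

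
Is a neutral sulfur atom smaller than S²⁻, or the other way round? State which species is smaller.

Forming S²⁻ adds 2 electrons to S. More electron–electron repulsion in the same shell, with unchanged nuclear charge, lets the cloud expand.
An anion is larger than its parent atom: S²⁻ > S.

S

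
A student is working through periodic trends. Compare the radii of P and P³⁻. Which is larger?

P³⁻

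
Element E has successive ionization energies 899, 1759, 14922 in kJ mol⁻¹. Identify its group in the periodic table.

Look for the largest jump between consecutive ionization energies: IE3/IE2 ≈ 8.5, far larger than any earlier ratio.
That jump marks the point where a core electron is being removed. So the atom has 2 valence electrons.
A main-group element with 2 valence electrons is in group 2.

Group 2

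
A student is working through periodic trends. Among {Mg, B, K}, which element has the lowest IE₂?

Mg

Consider each +1 ion: Mg⁺ still has 1 valence electron; B⁺ still has 2 valence electrons; K⁺ is the bare [Ar] core.
Pulling an electron out of a noble-gas core costs far more than removing a remaining valence electron, so K sits at the high end of IE_2.
Valence configurations: Mg⁺ [Ne]3s¹, B⁺ [He]2s².
The numbers (kJ/mol): Mg 1451, B 2427, K 3052.
Putting it together, IE_2: Mg < B < K.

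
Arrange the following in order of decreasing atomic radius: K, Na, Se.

K, Na, Se

Atomic radius shrinks across a period as nuclear charge pulls the same shell inward, and grows down a group as new shells are added.
Here both period and group differ, so the two effects have to be weighed against each other.
Na > Se: the two effects oppose for this pair; the across-period effect wins (155 vs 116 pm).
K > Na: K sits below Na in group 1, so the down-group effect alone puts K larger.
For reference (pm): Na 155, K 196, Se 116.
So from largest to smallest: K > Na > Se.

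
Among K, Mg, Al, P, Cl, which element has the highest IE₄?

Al

The fourth ionization energy removes an electron from the +3 ion. For each element: K³⁺ is already 2 electrons into the core; Mg³⁺ is already 1 electron into the core; Al³⁺ is the bare [Ne] core; P³⁺ still has 2 valence electrons; Cl³⁺ still has 4 valence electrons.
Core electrons are held far more tightly than valence electrons, so K, Mg and Al top the IE_4 order.
Valence configurations: P³⁺ [Ne]3s², Cl³⁺ [Ne]3s²3p².
Tabulated IE_4 (kJ/mol): K 5877, Mg 10543, Al 11577, P 4964, Cl 5159.
Putting it together, IE_4: P < Cl < K < Mg < Al.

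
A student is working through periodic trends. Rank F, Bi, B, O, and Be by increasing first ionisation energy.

Across a period the outer electron is held more tightly (higher IE₁); down a group it sits in a higher shell, more shielded, and comes off more easily.
Here both period and group differ, so the two effects have to be weighed against each other.
B > Bi: period and group pull opposite ways; the down-group shift dominates (801 vs 703 kJ/mol).
Be > B: this pair runs against the simple trend — see the exception note.
O > Be: O lies to the right of Be in period 2, so the across-period effect alone puts O higher.
F > O: F lies to the right of O in period 2, so the across-period effect alone puts F higher.
Note the exception: Be has a higher first ionization energy than B, contrary to the simple trend — removing B's lone 2p electron is easier than breaking Be's filled 2s².
Tabulated first ionization energy (kJ/mol): Be 900, B 801, O 1314, F 1681, Bi 703.
So from lowest to highest: Bi < B < Be < O < F.

Bi < B < Be < O < F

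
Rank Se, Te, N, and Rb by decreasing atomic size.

N is in period 2, group 15; Se is in period 4, group 16; Rb is in period 5, group 1; Te is in period 5, group 16.
Moving right in a period, electrons are added to the same shell under a stronger nuclear pull, so atoms get smaller; moving down, a new shell is opened and atoms get larger.
These span different periods and groups, so the two trends combine.
Se > N: the two effects oppose for this pair; the down-group effect wins (116 vs 71 pm).
Te > Se: Te sits below Se in group 16, so the down-group effect alone puts Te larger.
Rb > Te: Rb lies to the left of Te in period 5, so the across-period effect alone puts Rb larger.
Approximate values (pm): N 71, Se 116, Rb 210, Te 136.
So from largest to smallest: Rb > Te > Se > N.

Rb, Te, Se, N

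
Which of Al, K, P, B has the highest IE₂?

The second ionization energy removes an electron from the +1 ion. For each element: Al⁺ still has 2 valence electrons; K⁺ is the bare [Ar] core; P⁺ still has 4 valence electrons; B⁺ still has 2 valence electrons.
Core electrons are held far more tightly than valence electrons, so K tops the IE_2 order.
Valence configurations: Al⁺ [Ne]3s², P⁺ [Ne]3s²3p², B⁺ [He]2s².
Approximate IE_2 values (kJ/mol): Al 1817, K 3052, P 1907, B 2427.
So the second ionization energies run Al < P < B < K.

K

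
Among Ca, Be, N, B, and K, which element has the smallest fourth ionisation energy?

IE_4 is the cost of taking one more electron from the +3 cation: Ca³⁺ is already 1 electron into the core; Be³⁺ is already 1 electron into the core; N³⁺ still has 2 valence electrons; B³⁺ is the bare [He] core; K³⁺ is already 2 electrons into the core.
Usually core removal costs more than valence removal, but here the competition is close: a tightly held n=2 valence electron can cost more to remove than an n=3 core electron, so the actual values have to decide it.
The numbers (kJ/mol): Ca 6491, Be 21007, N 7475, B 25026, K 5877.
Putting it together, IE_4: K < Ca < N < Be < B.

K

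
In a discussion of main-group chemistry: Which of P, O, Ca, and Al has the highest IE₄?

Al

After 3 electrons have been removed, what remains? P³⁺ still has 2 valence electrons; O³⁺ still has 3 valence electrons; Ca³⁺ is already 1 electron into the core; Al³⁺ is the bare [Ne] core.
Usually core removal costs more than valence removal, but here the competition is close: a tightly held n=2 valence electron can cost more to remove than an n=3 core electron, so the actual values have to decide it.
Valence configurations: P³⁺ [Ne]3s², O³⁺ [He]2s²2p¹.
The numbers (kJ/mol): P 4964, O 7469, Ca 6491, Al 11577.
Putting it together, IE_4: P < Ca < O < Al.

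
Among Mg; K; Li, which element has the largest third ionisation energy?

Consider each +2 ion: Mg²⁺ is the bare [Ne] core; K²⁺ is already 1 electron into the core; Li²⁺ is already 1 electron into the core.
All of these are removing an electron from a noble-gas core or deeper; the smaller core (lower principal quantum number) is held far more tightly, and within a period the higher nuclear charge binds the same core more tightly.
Tabulated IE_3 (kJ/mol): Mg 7733, K 4420, Li 11815.
So the third ionization energies run K < Mg < Li.

Li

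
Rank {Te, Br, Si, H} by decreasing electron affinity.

Br > Te > Si > H

Adding an electron releases more energy for atoms nearer the top right (short of the noble gases).
These span different periods and groups, so the two trends combine.
Si > H: period and group pull opposite ways; the across-period shift dominates (134 vs 73 kJ/mol).
Te > Si: period and group pull opposite ways; the across-period shift dominates (190 vs 134 kJ/mol).
Br > Te: relative to Te, both the across-period and down-group shifts push Br's electron affinity up.
For reference (kJ/mol): H 73, Si 134, Br 325, Te 190.
So from highest to lowest: Br > Te > Si > H.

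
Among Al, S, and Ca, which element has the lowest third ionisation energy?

Consider each +2 ion: Al²⁺ still has 1 valence electron; S²⁺ still has 4 valence electrons; Ca²⁺ is the bare [Ar] core.
Pulling an electron out of a noble-gas core costs far more than removing a remaining valence electron, so Ca sits at the high end of IE_3.
Valence configurations: Al²⁺ [Ne]3s¹, S²⁺ [Ne]3s²3p².
Approximate IE_3 values (kJ/mol): Al 2745, S 3357, Ca 4912.
Hence IE_3: Al < S < Ca.

Al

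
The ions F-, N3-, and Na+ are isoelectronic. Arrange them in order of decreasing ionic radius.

All of these have 10 electrons, so size is governed by nuclear charge alone: the more protons, the stronger the pull on the same electron cloud, and the smaller the ion.
Nuclear charges: Na+ (Z=11), F- (Z=9), N3- (Z=7).
Largest to smallest: N3- > F- > Na+.

N3- > F- > Na+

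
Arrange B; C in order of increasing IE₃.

After 2 electrons have been removed, what remains? B²⁺ still has 1 valence electron; C²⁺ still has 2 valence electrons.
All are still removing valence electrons, so compare the +2 ions as you would atoms: IE_3 generally rises across a period (higher Z_eff) and falls down a group (larger shell), subject to the usual subshell exceptions.
Valence configurations: B²⁺ [He]2s¹, C²⁺ [He]2s².
Tabulated IE_3 (kJ/mol): B 3660, C 4620.
Overall IE_3 order: B < C.

B, C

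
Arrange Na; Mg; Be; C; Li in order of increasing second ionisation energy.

Mg < Be < C < Na < Li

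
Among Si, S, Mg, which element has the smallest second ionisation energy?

Mg

Consider each +1 ion: Si⁺ still has 3 valence electrons; S⁺ still has 5 valence electrons; Mg⁺ still has 1 valence electron.
All are still removing valence electrons, so compare the +1 ions as you would atoms: IE_2 generally rises across a period (higher Z_eff) and falls down a group (larger shell), subject to the usual subshell exceptions.
Valence configurations: Si⁺ [Ne]3s²3p¹, S⁺ [Ne]3s²3p³, Mg⁺ [Ne]3s¹.
The numbers (kJ/mol): Si 1577, S 2252, Mg 1451.
Hence IE_2: Mg < Si < S.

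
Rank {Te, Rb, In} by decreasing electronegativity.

Te > In > Rb

EN rises left→right (higher Z_eff, smaller atoms) and falls top→bottom (larger, more shielded atoms).
All lie in period 5, so electronegativity increases left to right.
So from highest to lowest: Te > In > Rb.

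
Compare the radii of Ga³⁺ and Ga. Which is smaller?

Ga³⁺

Forming Ga³⁺ removes 3 electrons from Ga. Fewer electrons for the same nuclear charge means less shielding and a higher Z_eff on the remaining electrons, and for main-group metals the entire outer shell is lost.
A cation is smaller than its parent atom: Ga³⁺ < Ga.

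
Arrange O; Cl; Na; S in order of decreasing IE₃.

Consider each +2 ion: O²⁺ still has 4 valence electrons; Cl²⁺ still has 5 valence electrons; Na²⁺ is already 1 electron into the core; S²⁺ still has 4 valence electrons.
Core electrons are held far more tightly than valence electrons, so Na tops the IE_3 order.
Valence configurations: O²⁺ [He]2s²2p², Cl²⁺ [Ne]3s²3p³, S²⁺ [Ne]3s²3p².
The numbers (kJ/mol): O 5300, Cl 3822, Na 6910, S 3357.
So the third ionization energies run S < Cl < O < Na.

Na > O > Cl > S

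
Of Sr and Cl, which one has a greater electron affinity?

Cl is in period 3, group 17; Sr is in period 5, group 2.
Adding an electron releases more energy for atoms nearer the top right (short of the noble gases).
These span different periods and groups, so the two trends combine.
Cl > Sr: relative to Sr, both the across-period and down-group shifts push Cl's electron affinity up.
For reference (kJ/mol): Cl 349, Sr 5.
So Cl has the greater electron affinity (Cl > Sr).

Cl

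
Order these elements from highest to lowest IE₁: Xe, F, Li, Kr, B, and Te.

IE₁ increases left→right with effective nuclear charge and decreases top→bottom as the valence shell moves farther out.
Here both period and group differ, so the two effects have to be weighed against each other.
B > Li: both are in period 2; the period trend gives B the larger value.
Te > B: period and group pull opposite ways; the across-period shift dominates (869 vs 801 kJ/mol).
Xe > Te: both are in period 5; the period trend gives Xe the larger value.
Kr > Xe: they share group 18; the group trend gives Kr the larger value.
F > Kr: the two effects oppose for this pair; the down-group effect wins (1681 vs 1351 kJ/mol).
Tabulated first ionization energy (kJ/mol): Li 520, B 801, F 1681, Kr 1351, Te 869, Xe 1170.
So from highest to lowest: F > Kr > Xe > Te > B > Li.

F > Kr > Xe > Te > B > Li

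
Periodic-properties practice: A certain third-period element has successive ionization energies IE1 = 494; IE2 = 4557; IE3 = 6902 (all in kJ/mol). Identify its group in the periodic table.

Group 1

Look for the largest jump between consecutive ionization energies: IE2/IE1 ≈ 9.2, far larger than any earlier ratio.
That jump marks the point where a core electron is being removed. So the atom has 1 valence electron.
A main-group element with 1 valence electron is in group 1.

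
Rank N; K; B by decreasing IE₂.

The second ionization energy removes an electron from the +1 ion. For each element: N⁺ still has 4 valence electrons; K⁺ is the bare [Ar] core; B⁺ still has 2 valence electrons.
Breaking into a closed-shell core is much more expensive than removing a leftover valence electron — K has the largest IE_2 here.
Valence configurations: N⁺ [He]2s²2p², B⁺ [He]2s².
Tabulated IE_2 (kJ/mol): N 2856, K 3052, B 2427.
Putting it together, IE_2: B < N < K.

K > N > B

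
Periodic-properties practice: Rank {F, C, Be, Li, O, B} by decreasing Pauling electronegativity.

Li is in period 2, group 1; Be is in period 2, group 2; B is in period 2, group 13; C is in period 2, group 14; O is in period 2, group 16; F is in period 2, group 17.
Atoms toward the upper right of the periodic table pull bonding electrons most strongly.
All lie in period 2, so electronegativity increases left to right.
So from highest to lowest: F > O > C > B > Be > Li.

F > O > C > B > Be > Li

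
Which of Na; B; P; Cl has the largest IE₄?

B

After 3 electrons have been removed, what remains? Na³⁺ is already 2 electrons into the core; B³⁺ is the bare [He] core; P³⁺ still has 2 valence electrons; Cl³⁺ still has 4 valence electrons.
Core electrons are held far more tightly than valence electrons, so Na and B top the IE_4 order.
Valence configurations: P³⁺ [Ne]3s², Cl³⁺ [Ne]3s²3p².
The numbers (kJ/mol): Na 9543, B 25026, P 4964, Cl 5159.
Putting it together, IE_4: P < Cl < Na < B.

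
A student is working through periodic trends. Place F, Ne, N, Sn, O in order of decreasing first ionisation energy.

N is in period 2, group 15; O is in period 2, group 16; F is in period 2, group 17; Ne is in period 2, group 18; Sn is in period 5, group 14.
Across a period the outer electron is held more tightly (higher IE₁); down a group it sits in a higher shell, more shielded, and comes off more easily.
Neither a single period nor a single group — weigh both effects.
O > Sn: both effects reinforce here, so O is clearly the higher of the two.
N > O: this pair runs against the simple trend — see the exception note.
F > N: F lies to the right of N in period 2, so the across-period effect alone puts F higher.
Ne > F: both are in period 2; the period trend gives Ne the larger value.
Note the exception: N has a higher first ionization energy than O, contrary to the simple trend — pairing an electron in O's 2p⁴ costs repulsion energy, so O ionizes more easily than half-filled N (2p³).
Approximate values (kJ/mol): N 1402, O 1314, F 1681, Ne 2081, Sn 709.
So from highest to lowest: Ne > F > N > O > Sn.

Ne, F, N, O, Sn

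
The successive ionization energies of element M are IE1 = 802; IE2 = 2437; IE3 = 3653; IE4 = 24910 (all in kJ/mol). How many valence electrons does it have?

3

Look for the largest jump between consecutive ionization energies: IE4/IE3 ≈ 6.8, far larger than any earlier ratio.
That jump marks the point where a core electron is being removed. So the atom has 3 valence electrons.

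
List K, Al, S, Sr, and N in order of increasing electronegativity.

K < Sr < Al < S < N

N is in period 2, group 15; Al is in period 3, group 13; S is in period 3, group 16; K is in period 4, group 1; Sr is in period 5, group 2.
Smaller atoms with higher effective nuclear charge are more electronegative.
Neither a single period nor a single group — weigh both effects.
Sr > K: period and group pull opposite ways; the across-period shift dominates (0.95 vs 0.82).
Al > Sr: relative to Sr, both the across-period and down-group shifts push Al's electronegativity up.
S > Al: S lies to the right of Al in period 3, so the across-period effect alone puts S higher.
N > S: period and group pull opposite ways; the down-group shift dominates (3.04 vs 2.58).
Tabulated electronegativity (Pauling): N 3.04, Al 1.61, S 2.58, K 0.82, Sr 0.95.
So from lowest to highest: K < Sr < Al < S < N.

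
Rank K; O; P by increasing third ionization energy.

After 2 electrons have been removed, what remains? K²⁺ is already 1 electron into the core; O²⁺ still has 4 valence electrons; P²⁺ still has 3 valence electrons.
Usually core removal costs more than valence removal, but here the competition is close: a tightly held n=2 valence electron can cost more to remove than an n=3 core electron, so the actual values have to decide it.
Valence configurations: O²⁺ [He]2s²2p², P²⁺ [Ne]3s²3p¹.
Approximate IE_3 values (kJ/mol): K 4420, O 5300, P 2914.
So the third ionization energies run P < K < O.

P < K < O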